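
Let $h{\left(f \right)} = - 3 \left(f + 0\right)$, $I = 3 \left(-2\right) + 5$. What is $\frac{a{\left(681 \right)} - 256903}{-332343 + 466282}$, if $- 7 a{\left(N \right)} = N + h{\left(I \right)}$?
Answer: $- \frac{138385}{72121} \approx -1.9188$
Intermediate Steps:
$I = -1$ ($I = -6 + 5 = -1$)
$h{\left(f \right)} = - 3 f$
$a{\left(N \right)} = - \frac{3}{7} - \frac{N}{7}$ ($a{\left(N \right)} = - \frac{N - -3}{7} = - \frac{N + 3}{7} = - \frac{3 + N}{7} = - \frac{3}{7} - \frac{N}{7}$)
$\frac{a{\left(681 \right)} - 256903}{-332343 + 466282} = \frac{\left(- \frac{3}{7} - \frac{681}{7}\right) - 256903}{-332343 + 466282} = \frac{\left(- \frac{3}{7} - \frac{681}{7}\right) - 256903}{133939} = \left(- \frac{684}{7} - 256903\right) \frac{1}{133939} = \left(- \frac{1799005}{7}\right) \frac{1}{133939} = - \frac{138385}{72121}$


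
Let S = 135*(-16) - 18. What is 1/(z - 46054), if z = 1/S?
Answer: -2178/100305613 ≈ -2.1714e-5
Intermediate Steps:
S = -2178 (S = -2160 - 18 = -2178)
z = -1/2178 (z = 1/(-2178) = -1/2178 ≈ -0.00045914)
1/(z - 46054) = 1/(-1/2178 - 46054) = 1/(-100305613/2178) = -2178/100305613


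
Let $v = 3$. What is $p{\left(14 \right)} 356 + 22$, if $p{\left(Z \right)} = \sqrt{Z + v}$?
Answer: $22 + 356 \sqrt{17} \approx 1489.8$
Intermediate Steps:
$p{\left(Z \right)} = \sqrt{3 + Z}$ ($p{\left(Z \right)} = \sqrt{Z + 3} = \sqrt{3 + Z}$)
$p{\left(14 \right)} 356 + 22 = \sqrt{3 + 14} \cdot 356 + 22 = \sqrt{17} \cdot 356 + 22 = 356 \sqrt{17} + 22 = 22 + 356 \sqrt{17}$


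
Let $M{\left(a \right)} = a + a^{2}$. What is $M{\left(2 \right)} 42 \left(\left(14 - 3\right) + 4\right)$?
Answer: $3780$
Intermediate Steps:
$M{\left(2 \right)} 42 \left(\left(14 - 3\right) + 4\right) = 2 \left(1 + 2\right) 42 \left(\left(14 - 3\right) + 4\right) = 2 \cdot 3 \cdot 42 \left(11 + 4\right) = 6 \cdot 42 \cdot 15 = 252 \cdot 15 = 3780$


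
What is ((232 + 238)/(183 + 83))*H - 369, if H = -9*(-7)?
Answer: -4896/19 ≈ -257.68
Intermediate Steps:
H = 63
((232 + 238)/(183 + 83))*H - 369 = ((232 + 238)/(183 + 83))*63 - 369 = (470/266)*63 - 369 = (470*(1/266))*63 - 369 = (235/133)*63 - 369 = 2115/19 - 369 = -4896/19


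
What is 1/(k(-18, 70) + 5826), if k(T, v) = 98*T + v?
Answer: 1/4132 ≈ 0.00024201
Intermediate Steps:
k(T, v) = v + 98*T
1/(k(-18, 70) + 5826) = 1/((70 + 98*(-18)) + 5826) = 1/((70 - 1764) + 5826) = 1/(-1694 + 5826) = 1/4132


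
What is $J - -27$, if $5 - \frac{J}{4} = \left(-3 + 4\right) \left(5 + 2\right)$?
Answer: $19$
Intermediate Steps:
$J = -8$ ($J = 20 - 4 \left(-3 + 4\right) \left(5 + 2\right) = 20 - 4 \cdot 1 \cdot 7 = 20 - 28 = -8$)
$J - -27 = -8 - -27 = -8 + 27 = 19$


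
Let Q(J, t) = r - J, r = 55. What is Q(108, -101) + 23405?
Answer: 23352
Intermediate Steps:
Q(J, t) = 55 - J
Q(108, -101) + 23405 = (55 - 1*108) + 23405 = (55 - 108) + 23405 = -53 + 23405 = 23352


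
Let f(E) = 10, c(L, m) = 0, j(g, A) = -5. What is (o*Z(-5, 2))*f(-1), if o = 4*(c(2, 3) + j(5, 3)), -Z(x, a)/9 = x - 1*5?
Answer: -18000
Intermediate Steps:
Z(x, a) = 45 - 9*x (Z(x, a) = -9*(x - 1*5) = -9*(x - 5) = -9*(-5 + x) = 45 - 9*x)
o = -20 (o = 4*(0 - 5) = 4*(-5) = -20)
(o*Z(-5, 2))*f(-1) = -20*(45 - 9*(-5))*10 = -20*(45 + 45)*10 = -20*90*10 = -1800*10 = -18000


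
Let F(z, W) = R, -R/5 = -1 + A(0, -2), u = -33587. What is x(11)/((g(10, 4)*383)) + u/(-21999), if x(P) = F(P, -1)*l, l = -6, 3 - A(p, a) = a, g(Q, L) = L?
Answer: 13523791/8425617 ≈ 1.6051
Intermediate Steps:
A(p, a) = 3 - a
R = -20 (R = -5*(-1 + (3 - 1*(-2))) = -5*(-1 + (3 + 2)) = -5*(-1 + 5) = -5*4 = -20)
F(z, W) = -20
x(P) = 120 (x(P) = -20*(-6) = 120)
x(11)/((g(10, 4)*383)) + u/(-21999) = 120/((4*383)) - 33587/(-21999) = 120/1532 - 33587*(-1/21999) = 120*(1/1532) + 33587/21999 = 30/383 + 33587/21999 = 13523791/8425617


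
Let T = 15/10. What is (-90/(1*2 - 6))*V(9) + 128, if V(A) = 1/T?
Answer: 143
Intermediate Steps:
T = 3/2 (T = 15*(⅒) = 3/2 ≈ 1.5000)
V(A) = ⅔ (V(A) = 1/(3/2) = ⅔)
(-90/(1*2 - 6))*V(9) + 128 = -90/(1*2 - 6)*(⅔) + 128 = -90/(2 - 6)*(⅔) + 128 = -90/(-4)*(⅔) + 128 = -90*(-¼)*(⅔) + 128 = (45/2)*(⅔) + 128 = 15 + 128 = 143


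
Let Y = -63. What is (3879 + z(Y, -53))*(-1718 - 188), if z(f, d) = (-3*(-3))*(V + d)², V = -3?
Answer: -61188318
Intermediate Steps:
z(f, d) = 9*(-3 + d)² (z(f, d) = (-3*(-3))*(-3 + d)² = 9*(-3 + d)²)
(3879 + z(Y, -53))*(-1718 - 188) = (3879 + 9*(-3 - 53)²)*(-1718 - 188) = (3879 + 9*(-56)²)*(-1906) = (3879 + 9*3136)*(-1906) = (3879 + 28224)*(-1906) = 32103*(-1906) = -61188318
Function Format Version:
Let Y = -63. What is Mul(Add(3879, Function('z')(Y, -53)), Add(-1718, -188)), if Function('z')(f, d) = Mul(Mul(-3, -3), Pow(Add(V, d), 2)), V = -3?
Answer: -61188318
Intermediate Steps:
Function('z')(f, d) = Mul(9, Pow(Add(-3, d), 2)) (Function('z')(f, d) = Mul(Mul(-3, -3), Pow(Add(-3, d), 2)) = Mul(9, Pow(Add(-3, d), 2)))
Mul(Add(3879, Function('z')(Y, -53)), Add(-1718, -188)) = Mul(Add(3879, Mul(9, Pow(Add(-3, -53), 2))), Add(-1718, -188)) = Mul(Add(3879, Mul(9, Pow(-56, 2))), -1906) = Mul(Add(3879, Mul(9, 3136)), -1906) = Mul(Add(3879, 28224), -1906) = Mul(32103, -1906) = -61188318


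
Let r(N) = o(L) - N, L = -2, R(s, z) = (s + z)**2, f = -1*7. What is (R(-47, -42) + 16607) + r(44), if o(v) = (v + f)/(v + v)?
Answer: 97945/4 ≈ 24486.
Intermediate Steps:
f = -7
o(v) = (-7 + v)/(2*v) (o(v) = (v - 7)/(v + v) = (-7 + v)/((2*v)) = (-7 + v)*(1/(2*v)) = (-7 + v)/(2*v))
r(N) = 9/4 - N (r(N) = (1/2)*(-7 - 2)/(-2) - N = (1/2)*(-1/2)*(-9) - N = 9/4 - N)
(R(-47, -42) + 16607) + r(44) = ((-47 - 42)**2 + 16607) + (9/4 - 1*44) = ((-89)**2 + 16607) + (9/4 - 44) = (7921 + 16607) - 167/4 = 24528 - 167/4 = 97945/4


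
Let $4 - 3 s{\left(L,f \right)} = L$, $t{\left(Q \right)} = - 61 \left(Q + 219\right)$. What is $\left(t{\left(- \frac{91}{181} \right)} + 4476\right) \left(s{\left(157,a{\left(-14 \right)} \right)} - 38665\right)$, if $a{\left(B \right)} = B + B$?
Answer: $\frac{62033562752}{181} \approx 3.4273 \cdot 10^{8}$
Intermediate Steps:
$a{\left(B \right)} = 2 B$
$t{\left(Q \right)} = -13359 - 61 Q$ ($t{\left(Q \right)} = - 61 \left(219 + Q\right) = -13359 - 61 Q$)
$s{\left(L,f \right)} = \frac{4}{3} - \frac{L}{3}$
$\left(t{\left(- \frac{91}{181} \right)} + 4476\right) \left(s{\left(157,a{\left(-14 \right)} \right)} - 38665\right) = \left(\left(-13359 - 61 \left(- \frac{91}{181}\right)\right) + 4476\right) \left(\left(\frac{4}{3} - \frac{157}{3}\right) - 38665\right) = \left(\left(-13359 - 61 \left(\left(-91\right) \frac{1}{181}\right)\right) + 4476\right) \left(\left(\frac{4}{3} - \frac{157}{3}\right) - 38665\right) = \left(\left(-13359 - - \frac{5551}{181}\right) + 4476\right) \left(-51 - 38665\right) = \left(\left(-13359 + \frac{5551}{181}\right) + 4476\right) \left(-38716\right) = \left(- \frac{2412428}{181} + 4476\right) \left(-38716\right) = \left(- \frac{1602272}{181}\right) \left(-38716\right) = \frac{62033562752}{181}$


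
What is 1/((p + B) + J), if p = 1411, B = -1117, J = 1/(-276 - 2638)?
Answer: 2914/856715 ≈ 0.0034014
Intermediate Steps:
J = -1/2914 (J = 1/(-2914) = -1/2914 ≈ -0.00034317)
1/((p + B) + J) = 1/((1411 - 1117) - 1/2914) = 1/(294 - 1/2914) = 1/(856715/2914) = 2914/856715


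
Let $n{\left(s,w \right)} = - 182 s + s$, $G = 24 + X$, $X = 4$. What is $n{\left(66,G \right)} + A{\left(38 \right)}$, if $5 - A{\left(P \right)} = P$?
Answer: $-11979$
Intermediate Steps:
$G = 28$ ($G = 24 + 4 = 28$)
$A{\left(P \right)} = 5 - P$
$n{\left(s,w \right)} = - 181 s$
$n{\left(66,G \right)} + A{\left(38 \right)} = \left(-181\right) 66 + \left(5 - 38\right) = -11946 + \left(5 - 38\right) = -11946 - 33 = -11979$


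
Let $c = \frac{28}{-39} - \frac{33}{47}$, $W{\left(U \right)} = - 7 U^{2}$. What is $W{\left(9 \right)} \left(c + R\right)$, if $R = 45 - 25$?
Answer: $- \frac{6436773}{611} \approx -10535.0$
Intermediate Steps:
$c = - \frac{2603}{1833}$ ($c = 28 \left(- \frac{1}{39}\right) - \frac{33}{47} = - \frac{28}{39} - \frac{33}{47} = - \frac{2603}{1833} \approx -1.4201$)
$R = 20$
$W{\left(9 \right)} \left(c + R\right) = - 7 \cdot 9^{2} \left(- \frac{2603}{1833} + 20\right) = \left(-7\right) 81 \cdot \frac{34057}{1833} = \left(-567\right) \frac{34057}{1833} = - \frac{6436773}{611}$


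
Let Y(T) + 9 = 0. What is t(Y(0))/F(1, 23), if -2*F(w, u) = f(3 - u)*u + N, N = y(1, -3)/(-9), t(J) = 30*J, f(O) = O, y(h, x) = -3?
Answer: -1620/1379 ≈ -1.1748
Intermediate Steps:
Y(T) = -9 (Y(T) = -9 + 0 = -9)
N = 1/3 (N = -3/(-9) = -3*(-1/9) = 1/3 ≈ 0.33333)
F(w, u) = -1/6 - u*(3 - u)/2 (F(w, u) = -((3 - u)*u + 1/3)/2 = -(u*(3 - u) + 1/3)/2 = -(1/3 + u*(3 - u))/2 = -1/6 - u*(3 - u)/2)
t(Y(0))/F(1, 23) = (30*(-9))/(-1/6 + (1/2)*23*(-3 + 23)) = -270/(-1/6 + (1/2)*23*20) = -270/(-1/6 + 230) = -270/1379/6 = -270*6/1379 = -1620/1379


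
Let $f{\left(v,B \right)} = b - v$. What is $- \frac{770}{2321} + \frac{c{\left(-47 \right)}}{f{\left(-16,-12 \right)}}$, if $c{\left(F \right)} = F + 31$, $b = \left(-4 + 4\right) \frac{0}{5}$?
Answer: $- \frac{281}{211} \approx -1.3318$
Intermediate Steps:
$b = 0$ ($b = 0 \cdot 0 \cdot \frac{1}{5} = 0 \cdot 0 = 0$)
$c{\left(F \right)} = 31 + F$
$f{\left(v,B \right)} = - v$ ($f{\left(v,B \right)} = 0 - v = - v$)
$- \frac{770}{2321} + \frac{c{\left(-47 \right)}}{f{\left(-16,-12 \right)}} = - \frac{770}{2321} + \frac{31 - 47}{\left(-1\right) \left(-16\right)} = \left(-770\right) \frac{1}{2321} - \frac{16}{16} = - \frac{70}{211} - 1 = - \frac{281}{211}$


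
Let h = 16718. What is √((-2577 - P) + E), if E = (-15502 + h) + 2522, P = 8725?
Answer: 2*I*√1891 ≈ 86.971*I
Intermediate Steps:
E = 3738 (E = (-15502 + 16718) + 2522 = 1216 + 2522 = 3738)
√((-2577 - P) + E) = √((-2577 - 1*8725) + 3738) = √((-2577 - 8725) + 3738) = √(-11302 + 3738) = √(-7564) = 2*I*√1891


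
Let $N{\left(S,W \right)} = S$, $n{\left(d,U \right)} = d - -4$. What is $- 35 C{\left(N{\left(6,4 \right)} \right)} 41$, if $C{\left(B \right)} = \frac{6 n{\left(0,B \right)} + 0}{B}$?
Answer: $-5740$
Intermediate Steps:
$n{\left(d,U \right)} = 4 + d$ ($n{\left(d,U \right)} = d + 4 = 4 + d$)
$C{\left(B \right)} = \frac{24}{B}$ ($C{\left(B \right)} = \frac{6 \left(4 + 0\right) + 0}{B} = \frac{6 \cdot 4 + 0}{B} = \frac{24 + 0}{B} = \frac{24}{B}$)
$- 35 C{\left(N{\left(6,4 \right)} \right)} 41 = - 35 \cdot \frac{24}{6} \cdot 41 = - 35 \cdot 24 \cdot \frac{1}{6} \cdot 41 = \left(-35\right) 4 \cdot 41 = \left(-140\right) 41 = -5740$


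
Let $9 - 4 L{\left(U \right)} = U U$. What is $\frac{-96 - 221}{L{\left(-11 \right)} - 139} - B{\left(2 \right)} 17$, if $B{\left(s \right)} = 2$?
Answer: $- \frac{5361}{167} \approx -32.102$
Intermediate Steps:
$L{\left(U \right)} = \frac{9}{4} - \frac{U^{2}}{4}$ ($L{\left(U \right)} = \frac{9}{4} - \frac{U U}{4} = \frac{9}{4} - \frac{U^{2}}{4}$)
$\frac{-96 - 221}{L{\left(-11 \right)} - 139} - B{\left(2 \right)} 17 = \frac{-96 - 221}{\left(\frac{9}{4} - \frac{\left(-11\right)^{2}}{4}\right) - 139} - 2 \cdot 17 = - \frac{317}{\left(\frac{9}{4} - \frac{121}{4}\right) - 139} - 34 = - \frac{317}{-28 - 139} - 34 = - \frac{317}{-167} - 34 = \left(-317\right) \left(- \frac{1}{167}\right) - 34 = \frac{317}{167} - 34 = - \frac{5361}{167}$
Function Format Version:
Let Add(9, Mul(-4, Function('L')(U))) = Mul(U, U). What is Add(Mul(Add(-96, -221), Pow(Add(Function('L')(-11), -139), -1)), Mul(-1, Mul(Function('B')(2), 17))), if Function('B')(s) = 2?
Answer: Rational(-5361, 167) ≈ -32.102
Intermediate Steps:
Function('L')(U) = Add(Rational(9, 4), Mul(Rational(-1, 4), Pow(U, 2))) (Function('L')(U) = Add(Rational(9, 4), Mul(Rational(-1, 4), Mul(U, U))) = Add(Rational(9, 4), Mul(Rational(-1, 4), Pow(U, 2))))
Add(Mul(Add(-96, -221), Pow(Add(Function('L')(-11), -139), -1)), Mul(-1, Mul(Function('B')(2), 17))) = Add(Mul(Add(-96, -221), Pow(Add(Add(Rational(9, 4), Mul(Rational(-1, 4), Pow(-11, 2))), -139), -1)), Mul(-1, Mul(2, 17))) = Add(Mul(-317, Pow(Add(Add(Rational(9, 4), Mul(Rational(-1, 4), 121)), -139), -1)), Mul(-1, 34)) = Add(Mul(-317, Pow(Add(Add(Rational(9, 4), Rational(-121, 4)), -139), -1)), -34) = Add(Mul(-317, Pow(Add(-28, -139), -1)), -34) = Add(Mul(-317, Pow(-167, -1)), -34) = Add(Mul(-317, Rational(-1, 167)), -34) = Add(Rational(317, 167), -34) = Rational(-5361, 167)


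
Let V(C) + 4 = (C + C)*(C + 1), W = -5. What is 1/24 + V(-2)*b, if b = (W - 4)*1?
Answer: 1/24 ≈ 0.041667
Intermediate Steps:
V(C) = -4 + 2*C*(1 + C) (V(C) = -4 + (C + C)*(C + 1) = -4 + (2*C)*(1 + C) = -4 + 2*C*(1 + C))
b = -9 (b = (-5 - 4)*1 = -9*1 = -9)
1/24 + V(-2)*b = 1/24 + (-4 + 2*(-2) + 2*(-2)**2)*(-9) = 1/24 + (-4 - 4 + 2*4)*(-9) = 1/24 + (-4 - 4 + 8)*(-9) = 1/24 + 0*(-9) = 1/24 + 0 = 1/24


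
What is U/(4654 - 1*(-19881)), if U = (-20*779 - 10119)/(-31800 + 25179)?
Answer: 25699/162446235 ≈ 0.00015820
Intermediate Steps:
U = 25699/6621 (U = (-15580 - 10119)/(-6621) = -25699*(-1/6621) = 25699/6621 ≈ 3.8814)
U/(4654 - 1*(-19881)) = 25699/(6621*(4654 - 1*(-19881))) = 25699/(6621*(4654 + 19881)) = (25699/6621)/24535 = (25699/6621)*(1/24535) = 25699/162446235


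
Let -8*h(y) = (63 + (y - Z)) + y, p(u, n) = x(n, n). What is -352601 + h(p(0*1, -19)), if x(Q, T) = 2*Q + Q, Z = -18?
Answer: -2820775/8 ≈ -3.5260e+5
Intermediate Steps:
x(Q, T) = 3*Q
p(u, n) = 3*n
h(y) = -81/8 - y/4 (h(y) = -((63 + (y - 1*(-18))) + y)/8 = -((63 + (y + 18)) + y)/8 = -((63 + (18 + y)) + y)/8 = -((81 + y) + y)/8 = -(81 + 2*y)/8 = -81/8 - y/4)
-352601 + h(p(0*1, -19)) = -352601 + (-81/8 - 3*(-19)/4) = -352601 + (-81/8 - ¼*(-57)) = -352601 + (-81/8 + 57/4) = -352601 + 33/8 = -2820775/8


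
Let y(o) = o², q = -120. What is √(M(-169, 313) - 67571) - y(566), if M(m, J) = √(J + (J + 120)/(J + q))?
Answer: -320356 + I*√(2516952179 - 193*√11742506)/193 ≈ -3.2036e+5 + 259.91*I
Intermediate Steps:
M(m, J) = √(J + (120 + J)/(-120 + J)) (M(m, J) = √(J + (J + 120)/(J - 120)) = √(J + (120 + J)/(-120 + J)))
√(M(-169, 313) - 67571) - y(566) = √(√((120 + 313 + 313*(-120 + 313))/(-120 + 313)) - 67571) - 1*566² = √(√((120 + 313 + 313*193)/193) - 67571) - 1*320356 = √(√((120 + 313 + 60409)/193) - 67571) - 320356 = √(√((1/193)*60842) - 67571) - 320356 = √(√(60842/193) - 67571) - 320356 = √(√11742506/193 - 67571) - 320356 = √(-67571 + √11742506/193) - 320356 = -320356 + √(-67571 + √11742506/193)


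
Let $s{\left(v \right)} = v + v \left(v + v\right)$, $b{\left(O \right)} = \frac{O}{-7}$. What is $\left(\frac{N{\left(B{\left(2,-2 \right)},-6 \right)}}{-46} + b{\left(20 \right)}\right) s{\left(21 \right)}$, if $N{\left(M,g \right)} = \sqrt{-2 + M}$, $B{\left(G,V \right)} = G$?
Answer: $-2580$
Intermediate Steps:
$b{\left(O \right)} = - \frac{O}{7}$ ($b{\left(O \right)} = O \left(- \frac{1}{7}\right) = - \frac{O}{7}$)
$s{\left(v \right)} = v + 2 v^{2}$ ($s{\left(v \right)} = v + v 2 v = v + 2 v^{2}$)
$\left(\frac{N{\left(B{\left(2,-2 \right)},-6 \right)}}{-46} + b{\left(20 \right)}\right) s{\left(21 \right)} = \left(\frac{\sqrt{-2 + 2}}{-46} - \frac{20}{7}\right) 21 \left(1 + 2 \cdot 21\right) = \left(\sqrt{0} \left(- \frac{1}{46}\right) - \frac{20}{7}\right) 21 \left(1 + 42\right) = \left(0 \left(- \frac{1}{46}\right) - \frac{20}{7}\right) 21 \cdot 43 = \left(0 - \frac{20}{7}\right) 903 = \left(- \frac{20}{7}\right) 903 = -2580$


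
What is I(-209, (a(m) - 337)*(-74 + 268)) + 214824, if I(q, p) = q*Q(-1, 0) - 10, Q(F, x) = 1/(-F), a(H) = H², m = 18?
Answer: 214605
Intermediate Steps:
Q(F, x) = -1/F
I(q, p) = -10 + q (I(q, p) = q*(-1/(-1)) - 10 = q*(-1*(-1)) - 10 = q*1 - 10 = q - 10 = -10 + q)
I(-209, (a(m) - 337)*(-74 + 268)) + 214824 = (-10 - 209) + 214824 = -219 + 214824 = 214605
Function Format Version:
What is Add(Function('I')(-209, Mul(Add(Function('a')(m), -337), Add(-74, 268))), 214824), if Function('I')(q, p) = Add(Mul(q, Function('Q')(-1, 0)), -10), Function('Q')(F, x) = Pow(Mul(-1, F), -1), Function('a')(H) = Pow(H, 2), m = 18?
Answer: 214605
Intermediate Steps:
Function('Q')(F, x) = Mul(-1, Pow(F, -1))
Function('I')(q, p) = Add(-10, q) (Function('I')(q, p) = Add(Mul(q, Mul(-1, Pow(-1, -1))), -10) = Add(Mul(q, Mul(-1, -1)), -10) = Add(Mul(q, 1), -10) = Add(q, -10) = Add(-10, q))
Add(Function('I')(-209, Mul(Add(Function('a')(m), -337), Add(-74, 268))), 214824) = Add(Add(-10, -209), 214824) = Add(-219, 214824) = 214605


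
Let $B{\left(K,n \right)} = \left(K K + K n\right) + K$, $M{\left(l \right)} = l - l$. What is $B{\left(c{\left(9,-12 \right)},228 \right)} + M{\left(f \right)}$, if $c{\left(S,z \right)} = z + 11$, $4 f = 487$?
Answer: $-228$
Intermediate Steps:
$f = \frac{487}{4}$ ($f = \frac{1}{4} \cdot 487 = \frac{487}{4} \approx 121.75$)
$M{\left(l \right)} = 0$
$c{\left(S,z \right)} = 11 + z$
$B{\left(K,n \right)} = K + K^{2} + K n$ ($B{\left(K,n \right)} = \left(K^{2} + K n\right) + K = K + K^{2} + K n$)
$B{\left(c{\left(9,-12 \right)},228 \right)} + M{\left(f \right)} = \left(11 - 12\right) \left(1 + \left(11 - 12\right) + 228\right) + 0 = - (1 - 1 + 228) + 0 = \left(-1\right) 228 + 0 = -228 + 0 = -228$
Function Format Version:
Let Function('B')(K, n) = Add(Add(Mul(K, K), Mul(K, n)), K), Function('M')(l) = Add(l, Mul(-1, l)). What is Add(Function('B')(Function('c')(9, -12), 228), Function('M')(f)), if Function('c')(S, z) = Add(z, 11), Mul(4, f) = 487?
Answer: -228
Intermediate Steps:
f = Rational(487, 4) (f = Mul(Rational(1, 4), 487) = Rational(487, 4) ≈ 121.75)
Function('M')(l) = 0
Function('c')(S, z) = Add(11, z)
Function('B')(K, n) = Add(K, Pow(K, 2), Mul(K, n)) (Function('B')(K, n) = Add(Add(Pow(K, 2), Mul(K, n)), K) = Add(K, Pow(K, 2), Mul(K, n)))
Add(Function('B')(Function('c')(9, -12), 228), Function('M')(f)) = Add(Mul(Add(11, -12), Add(1, Add(11, -12), 228)), 0) = Add(Mul(-1, Add(1, -1, 228)), 0) = Add(Mul(-1, 228), 0) = Add(-228, 0) = -228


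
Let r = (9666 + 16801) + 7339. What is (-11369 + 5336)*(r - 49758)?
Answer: 96238416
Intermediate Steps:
r = 33806 (r = 26467 + 7339 = 33806)
(-11369 + 5336)*(r - 49758) = (-11369 + 5336)*(33806 - 49758) = -6033*(-15952) = 96238416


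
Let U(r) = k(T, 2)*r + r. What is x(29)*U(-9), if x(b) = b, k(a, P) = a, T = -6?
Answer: 1305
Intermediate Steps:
U(r) = -5*r (U(r) = -6*r + r = -5*r)
x(29)*U(-9) = 29*(-5*(-9)) = 29*45 = 1305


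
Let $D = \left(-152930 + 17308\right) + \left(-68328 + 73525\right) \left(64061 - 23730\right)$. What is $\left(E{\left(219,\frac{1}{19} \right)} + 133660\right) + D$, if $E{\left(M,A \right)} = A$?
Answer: $\frac{3982366656}{19} \approx 2.096 \cdot 10^{8}$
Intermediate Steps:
$D = 209464585$ ($D = -135622 + 5197 \cdot 40331 = -135622 + 209600207 = 209464585$)
$\left(E{\left(219,\frac{1}{19} \right)} + 133660\right) + D = \left(\frac{1}{19} + 133660\right) + 209464585 = \frac{2539541}{19} + 209464585 = \frac{3982366656}{19}$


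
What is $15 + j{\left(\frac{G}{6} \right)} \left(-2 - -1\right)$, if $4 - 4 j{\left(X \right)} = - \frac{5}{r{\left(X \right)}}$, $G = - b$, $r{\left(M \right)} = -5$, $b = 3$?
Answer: $\frac{57}{4} \approx 14.25$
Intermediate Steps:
$G = -3$ ($G = \left(-1\right) 3 = -3$)
$j{\left(X \right)} = \frac{3}{4}$ ($j{\left(X \right)} = 1 - \frac{\left(-5\right) \frac{1}{-5}}{4} = 1 - \frac{\left(-5\right) \left(- \frac{1}{5}\right)}{4} = 1 - \frac{1}{4} = \frac{3}{4}$)
$15 + j{\left(\frac{G}{6} \right)} \left(-2 - -1\right) = 15 + \frac{3 \left(-2 - -1\right)}{4} = 15 + \frac{3 \left(-2 + 1\right)}{4} = 15 + \frac{3}{4} \left(-1\right) = 15 - \frac{3}{4} = \frac{57}{4}$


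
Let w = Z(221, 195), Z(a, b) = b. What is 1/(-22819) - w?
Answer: -4449706/22819 ≈ -195.00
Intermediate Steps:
w = 195
1/(-22819) - w = 1/(-22819) - 1*195 = -1/22819 - 195 = -4449706/22819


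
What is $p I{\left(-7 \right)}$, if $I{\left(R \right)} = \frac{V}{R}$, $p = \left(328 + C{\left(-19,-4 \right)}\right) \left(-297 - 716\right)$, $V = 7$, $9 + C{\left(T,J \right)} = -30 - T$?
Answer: $312004$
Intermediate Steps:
$C{\left(T,J \right)} = -39 - T$ ($C{\left(T,J \right)} = -9 - \left(30 + T\right) = -39 - T$)
$p = -312004$ ($p = \left(328 - 20\right) \left(-297 - 716\right) = \left(328 + \left(-39 + 19\right)\right) \left(-1013\right) = \left(328 - 20\right) \left(-1013\right) = 308 \left(-1013\right) = -312004$)
$I{\left(R \right)} = \frac{7}{R}$
$p I{\left(-7 \right)} = - 312004 \frac{7}{-7} = - 312004 \cdot 7 \left(- \frac{1}{7}\right) = \left(-312004\right) \left(-1\right) = 312004$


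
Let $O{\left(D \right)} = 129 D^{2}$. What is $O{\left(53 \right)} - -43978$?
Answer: $406339$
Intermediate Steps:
$O{\left(53 \right)} - -43978 = 129 \cdot 53^{2} - -43978 = 129 \cdot 2809 + 43978 = 362361 + 43978 = 406339$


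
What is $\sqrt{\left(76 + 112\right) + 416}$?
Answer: $2 \sqrt{151} \approx 24.576$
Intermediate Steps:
$\sqrt{\left(76 + 112\right) + 416} = \sqrt{188 + 416} = \sqrt{604} = 2 \sqrt{151}$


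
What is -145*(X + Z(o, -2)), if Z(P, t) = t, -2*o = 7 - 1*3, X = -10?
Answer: 1740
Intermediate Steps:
o = -2 (o = -(7 - 1*3)/2 = -(7 - 3)/2 = -½*4 = -2)
-145*(X + Z(o, -2)) = -145*(-10 - 2) = -145*(-12) = 1740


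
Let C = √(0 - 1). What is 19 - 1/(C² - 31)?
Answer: 609/32 ≈ 19.031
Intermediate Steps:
C = I (C = √(-1) = I ≈ 1.0*I)
19 - 1/(C² - 31) = 19 - 1/(I² - 31) = 19 - 1/(-1 - 31) = 19 - 1/(-32) = 19 - 1/32*(-1) = 19 + 1/32 = 609/32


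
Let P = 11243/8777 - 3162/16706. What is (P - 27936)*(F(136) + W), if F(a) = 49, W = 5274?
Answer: -10901651541178702/73314281 ≈ -1.4870e+8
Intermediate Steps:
P = 80036342/73314281 (P = 11243*(1/8777) - 3162*1/16706 = 11243/8777 - 1581/8353 = 80036342/73314281 ≈ 1.0917)
(P - 27936)*(F(136) + W) = (80036342/73314281 - 27936)*(49 + 5274) = -2048027717674/73314281*5323 = -10901651541178702/73314281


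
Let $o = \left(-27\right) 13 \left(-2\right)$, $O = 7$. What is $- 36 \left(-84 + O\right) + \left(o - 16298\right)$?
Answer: $-12824$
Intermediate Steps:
$o = 702$ ($o = \left(-351\right) \left(-2\right) = 702$)
$- 36 \left(-84 + O\right) + \left(o - 16298\right) = - 36 \left(-84 + 7\right) + \left(702 - 16298\right) = \left(-36\right) \left(-77\right) - 15596 = 2772 - 15596 = -12824$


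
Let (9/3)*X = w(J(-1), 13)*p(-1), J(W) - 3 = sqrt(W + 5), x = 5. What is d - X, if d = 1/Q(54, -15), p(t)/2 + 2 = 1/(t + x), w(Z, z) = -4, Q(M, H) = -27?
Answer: -127/27 ≈ -4.7037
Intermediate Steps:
J(W) = 3 + sqrt(5 + W) (J(W) = 3 + sqrt(W + 5) = 3 + sqrt(5 + W))
p(t) = -4 + 2/(5 + t) (p(t) = -4 + 2/(t + 5) = -4 + 2/(5 + t))
d = -1/27 (d = 1/(-27) = -1/27 ≈ -0.037037)
X = 14/3 (X = (-8*(-9 - 2*(-1))/(5 - 1))/3 = (-8*(-9 + 2)/4)/3 = (-8*(-7)/4)/3 = (-4*(-7/2))/3 = (1/3)*14 = 14/3 ≈ 4.6667)
d - X = -1/27 - 1*14/3 = -1/27 - 14/3 = -127/27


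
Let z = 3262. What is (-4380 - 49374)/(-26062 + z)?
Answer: 8959/3800 ≈ 2.3576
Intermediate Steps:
(-4380 - 49374)/(-26062 + z) = (-4380 - 49374)/(-26062 + 3262) = -53754/(-22800) = -53754*(-1/22800) = 8959/3800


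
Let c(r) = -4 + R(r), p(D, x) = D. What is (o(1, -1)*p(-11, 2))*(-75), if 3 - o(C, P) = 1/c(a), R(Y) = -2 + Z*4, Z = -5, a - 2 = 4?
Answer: 65175/26 ≈ 2506.7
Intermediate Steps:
a = 6 (a = 2 + 4 = 6)
R(Y) = -22 (R(Y) = -2 - 5*4 = -2 - 20 = -22)
c(r) = -26 (c(r) = -4 - 22 = -26)
o(C, P) = 79/26 (o(C, P) = 3 - 1/(-26) = 3 - 1*(-1/26) = 3 + 1/26 = 79/26)
(o(1, -1)*p(-11, 2))*(-75) = ((79/26)*(-11))*(-75) = -869/26*(-75) = 65175/26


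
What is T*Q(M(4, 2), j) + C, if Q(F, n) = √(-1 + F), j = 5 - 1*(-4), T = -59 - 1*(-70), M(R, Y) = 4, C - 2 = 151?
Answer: 153 + 11*√3 ≈ 172.05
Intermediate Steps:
C = 153 (C = 2 + 151 = 153)
T = 11 (T = -59 + 70 = 11)
j = 9 (j = 5 + 4 = 9)
T*Q(M(4, 2), j) + C = 11*√(-1 + 4) + 153 = 11*√3 + 153 = 153 + 11*√3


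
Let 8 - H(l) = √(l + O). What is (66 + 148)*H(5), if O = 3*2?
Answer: 1712 - 214*√11 ≈ 1002.2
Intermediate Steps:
O = 6
H(l) = 8 - √(6 + l) (H(l) = 8 - √(l + 6) = 8 - √(6 + l))
(66 + 148)*H(5) = (66 + 148)*(8 - √(6 + 5)) = 214*(8 - √11) = 1712 - 214*√11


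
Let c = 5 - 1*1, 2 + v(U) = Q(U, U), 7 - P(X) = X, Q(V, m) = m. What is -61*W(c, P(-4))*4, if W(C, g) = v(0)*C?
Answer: 1952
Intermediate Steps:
P(X) = 7 - X
v(U) = -2 + U
c = 4 (c = 5 - 1 = 4)
W(C, g) = -2*C (W(C, g) = (-2 + 0)*C = -2*C)
-61*W(c, P(-4))*4 = -(-122)*4*4 = -61*(-8)*4 = 488*4 = 1952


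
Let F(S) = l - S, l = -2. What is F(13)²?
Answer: 225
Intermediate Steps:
F(S) = -2 - S
F(13)² = (-2 - 1*13)² = (-2 - 13)² = (-15)² = 225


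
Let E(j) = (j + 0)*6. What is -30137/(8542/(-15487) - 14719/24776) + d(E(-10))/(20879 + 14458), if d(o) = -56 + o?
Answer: 136209336181400236/5177927606355 ≈ 26306.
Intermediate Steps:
E(j) = 6*j (E(j) = j*6 = 6*j)
-30137/(8542/(-15487) - 14719/24776) + d(E(-10))/(20879 + 14458) = -30137/(8542/(-15487) - 14719/24776) + (-56 + 6*(-10))/(20879 + 14458) = -30137/(8542*(-1/15487) - 14719*1/24776) + (-56 - 60)/35337 = -30137/(-8542/15487 - 14719/24776) - 116*1/35337 = -30137/(-439589745/383705912) - 116/35337 = -30137*(-383705912/439589745) - 116/35337 = 11563745069944/439589745 - 116/35337 = 136209336181400236/5177927606355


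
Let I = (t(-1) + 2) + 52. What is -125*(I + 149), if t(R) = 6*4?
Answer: -28375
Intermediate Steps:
t(R) = 24
I = 78 (I = (24 + 2) + 52 = 26 + 52 = 78)
-125*(I + 149) = -125*(78 + 149) = -125*227 = -28375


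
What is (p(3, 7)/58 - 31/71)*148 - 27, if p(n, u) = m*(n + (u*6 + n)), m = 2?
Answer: 315739/2059 ≈ 153.35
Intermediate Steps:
p(n, u) = 4*n + 12*u (p(n, u) = 2*(n + (u*6 + n)) = 2*(n + (6*u + n)) = 2*(n + (n + 6*u)) = 2*(2*n + 6*u) = 4*n + 12*u)
(p(3, 7)/58 - 31/71)*148 - 27 = ((4*3 + 12*7)/58 - 31/71)*148 - 27 = ((12 + 84)*(1/58) - 31*1/71)*148 - 27 = (96*(1/58) - 31/71)*148 - 27 = (48/29 - 31/71)*148 - 27 = (2509/2059)*148 - 27 = 371332/2059 - 27 = 315739/2059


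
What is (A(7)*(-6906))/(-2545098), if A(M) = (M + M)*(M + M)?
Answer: 225596/424183 ≈ 0.53184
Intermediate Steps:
A(M) = 4*M**2 (A(M) = (2*M)*(2*M) = 4*M**2)
(A(7)*(-6906))/(-2545098) = ((4*7**2)*(-6906))/(-2545098) = ((4*49)*(-6906))*(-1/2545098) = (196*(-6906))*(-1/2545098) = -1353576*(-1/2545098) = 225596/424183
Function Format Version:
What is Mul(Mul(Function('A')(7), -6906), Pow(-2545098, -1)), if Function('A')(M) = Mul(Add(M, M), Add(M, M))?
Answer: Rational(225596, 424183) ≈ 0.53184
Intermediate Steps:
Function('A')(M) = Mul(4, Pow(M, 2)) (Function('A')(M) = Mul(Mul(2, M), Mul(2, M)) = Mul(4, Pow(M, 2)))
Mul(Mul(Function('A')(7), -6906), Pow(-2545098, -1)) = Mul(Mul(Mul(4, Pow(7, 2)), -6906), Pow(-2545098, -1)) = Mul(Mul(Mul(4, 49), -6906), Rational(-1, 2545098)) = Mul(Mul(196, -6906), Rational(-1, 2545098)) = Mul(-1353576, Rational(-1, 2545098)) = Rational(225596, 424183)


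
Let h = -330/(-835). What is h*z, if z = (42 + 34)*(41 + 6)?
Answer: 235752/167 ≈ 1411.7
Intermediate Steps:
z = 3572 (z = 76*47 = 3572)
h = 66/167 (h = -330*(-1/835) = 66/167 ≈ 0.39521)
h*z = (66/167)*3572 = 235752/167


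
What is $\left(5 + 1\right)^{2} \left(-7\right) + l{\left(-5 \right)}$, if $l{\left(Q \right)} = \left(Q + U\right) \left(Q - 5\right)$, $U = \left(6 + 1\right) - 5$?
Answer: $-222$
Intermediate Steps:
$U = 2$ ($U = 7 - 5 = 2$)
$l{\left(Q \right)} = \left(-5 + Q\right) \left(2 + Q\right)$ ($l{\left(Q \right)} = \left(Q + 2\right) \left(Q - 5\right) = \left(2 + Q\right) \left(-5 + Q\right) = \left(-5 + Q\right) \left(2 + Q\right)$)
$\left(5 + 1\right)^{2} \left(-7\right) + l{\left(-5 \right)} = \left(5 + 1\right)^{2} \left(-7\right) - \left(-5 - 25\right) = 6^{2} \left(-7\right) + \left(-10 + 25 + 15\right) = 36 \left(-7\right) + 30 = -252 + 30 = -222$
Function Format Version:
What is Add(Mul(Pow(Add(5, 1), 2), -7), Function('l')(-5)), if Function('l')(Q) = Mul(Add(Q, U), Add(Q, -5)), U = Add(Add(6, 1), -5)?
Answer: -222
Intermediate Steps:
U = 2 (U = Add(7, -5) = 2)
Function('l')(Q) = Mul(Add(-5, Q), Add(2, Q)) (Function('l')(Q) = Mul(Add(Q, 2), Add(Q, -5)) = Mul(Add(2, Q), Add(-5, Q)) = Mul(Add(-5, Q), Add(2, Q)))
Add(Mul(Pow(Add(5, 1), 2), -7), Function('l')(-5)) = Add(Mul(Pow(Add(5, 1), 2), -7), Add(-10, Pow(-5, 2), Mul(-3, -5))) = Add(Mul(Pow(6, 2), -7), Add(-10, 25, 15)) = Add(Mul(36, -7), 30) = Add(-252, 30) = -222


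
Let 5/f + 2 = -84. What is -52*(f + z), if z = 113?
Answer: -252538/43 ≈ -5873.0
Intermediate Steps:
f = -5/86 (f = 5/(-2 - 84) = 5/(-86) = 5*(-1/86) = -5/86 ≈ -0.058140)
-52*(f + z) = -52*(-5/86 + 113) = -52*9713/86 = -252538/43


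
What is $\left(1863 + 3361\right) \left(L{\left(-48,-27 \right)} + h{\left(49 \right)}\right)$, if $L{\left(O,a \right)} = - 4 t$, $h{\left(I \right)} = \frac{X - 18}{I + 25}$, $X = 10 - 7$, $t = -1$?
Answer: $\frac{733972}{37} \approx 19837.0$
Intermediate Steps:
$X = 3$
$h{\left(I \right)} = - \frac{15}{25 + I}$ ($h{\left(I \right)} = \frac{3 - 18}{I + 25} = - \frac{15}{25 + I}$)
$L{\left(O,a \right)} = 4$ ($L{\left(O,a \right)} = \left(-4\right) \left(-1\right) = 4$)
$\left(1863 + 3361\right) \left(L{\left(-48,-27 \right)} + h{\left(49 \right)}\right) = \left(1863 + 3361\right) \left(4 - \frac{15}{25 + 49}\right) = 5224 \left(4 - \frac{15}{74}\right) = 5224 \cdot \frac{281}{74} = \frac{733972}{37}$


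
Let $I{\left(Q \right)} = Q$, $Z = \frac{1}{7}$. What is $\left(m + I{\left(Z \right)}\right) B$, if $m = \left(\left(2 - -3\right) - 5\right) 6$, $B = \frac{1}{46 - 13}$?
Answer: $\frac{1}{231} \approx 0.004329$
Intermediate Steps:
$Z = \frac{1}{7} \approx 0.14286$
$B = \frac{1}{33} \approx 0.030303$
$m = 0$ ($m = \left(\left(2 + 3\right) - 5\right) 6 = \left(5 - 5\right) 6 = 0 \cdot 6 = 0$)
$\left(m + I{\left(Z \right)}\right) B = \left(0 + \frac{1}{7}\right) \frac{1}{33} = \frac{1}{7} \cdot \frac{1}{33} = \frac{1}{231}$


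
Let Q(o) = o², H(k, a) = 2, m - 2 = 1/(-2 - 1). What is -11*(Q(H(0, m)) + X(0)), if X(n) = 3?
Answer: -77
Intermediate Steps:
m = 5/3 (m = 2 + 1/(-2 - 1) = 2 + 1/(-3) = 2 - ⅓ = 5/3 ≈ 1.6667)
-11*(Q(H(0, m)) + X(0)) = -11*(2² + 3) = -11*(4 + 3) = -11*7 = -77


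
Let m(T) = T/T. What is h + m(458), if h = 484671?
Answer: 484672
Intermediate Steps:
m(T) = 1
h + m(458) = 484671 + 1 = 484672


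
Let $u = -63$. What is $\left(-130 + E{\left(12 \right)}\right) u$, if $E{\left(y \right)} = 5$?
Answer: $7875$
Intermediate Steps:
$\left(-130 + E{\left(12 \right)}\right) u = \left(-130 + 5\right) \left(-63\right) = \left(-125\right) \left(-63\right) = 7875$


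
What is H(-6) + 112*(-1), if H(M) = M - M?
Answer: -112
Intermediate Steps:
H(M) = 0
H(-6) + 112*(-1) = 0 + 112*(-1) = 0 - 112 = -112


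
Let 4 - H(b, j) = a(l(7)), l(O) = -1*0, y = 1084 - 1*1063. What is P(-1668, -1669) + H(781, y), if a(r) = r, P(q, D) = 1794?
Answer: 1798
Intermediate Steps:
y = 21 (y = 1084 - 1063 = 21)
l(O) = 0
H(b, j) = 4 (H(b, j) = 4 - 1*0 = 4 + 0 = 4)
P(-1668, -1669) + H(781, y) = 1794 + 4 = 1798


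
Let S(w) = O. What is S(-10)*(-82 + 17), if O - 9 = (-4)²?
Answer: -1625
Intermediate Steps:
O = 25 (O = 9 + (-4)² = 9 + 16 = 25)
S(w) = 25
S(-10)*(-82 + 17) = 25*(-82 + 17) = 25*(-65) = -1625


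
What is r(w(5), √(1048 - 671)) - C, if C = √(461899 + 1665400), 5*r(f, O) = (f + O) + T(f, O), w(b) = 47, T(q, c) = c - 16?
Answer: 31/5 - √2127299 + 2*√377/5 ≈ -1444.6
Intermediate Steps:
T(q, c) = -16 + c
r(f, O) = -16/5 + f/5 + 2*O/5 (r(f, O) = ((f + O) + (-16 + O))/5 = ((O + f) + (-16 + O))/5 = (-16 + f + 2*O)/5 = -16/5 + f/5 + 2*O/5)
C = √2127299 ≈ 1458.5
r(w(5), √(1048 - 671)) - C = (-16/5 + (⅕)*47 + 2*√(1048 - 671)/5) - √2127299 = (-16/5 + 47/5 + 2*√377/5) - √2127299 = (31/5 + 2*√377/5) - √2127299 = 31/5 - √2127299 + 2*√377/5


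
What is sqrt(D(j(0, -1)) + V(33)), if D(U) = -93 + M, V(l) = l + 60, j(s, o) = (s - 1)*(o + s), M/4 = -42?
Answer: 2*I*sqrt(42) ≈ 12.961*I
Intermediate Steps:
M = -168 (M = 4*(-42) = -168)
j(s, o) = (-1 + s)*(o + s)
V(l) = 60 + l
D(U) = -261 (D(U) = -93 - 168 = -261)
sqrt(D(j(0, -1)) + V(33)) = sqrt(-261 + (60 + 33)) = sqrt(-261 + 93) = sqrt(-168) = 2*I*sqrt(42)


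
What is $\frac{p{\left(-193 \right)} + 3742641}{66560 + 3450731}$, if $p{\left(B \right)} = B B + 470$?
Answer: $\frac{3780360}{3517291} \approx 1.0748$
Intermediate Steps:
$p{\left(B \right)} = 470 + B^{2}$ ($p{\left(B \right)} = B^{2} + 470 = 470 + B^{2}$)
$\frac{p{\left(-193 \right)} + 3742641}{66560 + 3450731} = \frac{\left(470 + \left(-193\right)^{2}\right) + 3742641}{66560 + 3450731} = \frac{\left(470 + 37249\right) + 3742641}{3517291} = \left(37719 + 3742641\right) \frac{1}{3517291} = 3780360 \cdot \frac{1}{3517291} = \frac{3780360}{3517291}$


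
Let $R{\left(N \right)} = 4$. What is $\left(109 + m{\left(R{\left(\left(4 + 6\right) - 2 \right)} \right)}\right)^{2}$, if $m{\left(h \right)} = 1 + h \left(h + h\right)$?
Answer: $20164$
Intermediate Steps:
$m{\left(h \right)} = 1 + 2 h^{2}$ ($m{\left(h \right)} = 1 + h 2 h = 1 + 2 h^{2}$)
$\left(109 + m{\left(R{\left(\left(4 + 6\right) - 2 \right)} \right)}\right)^{2} = \left(109 + \left(1 + 2 \cdot 4^{2}\right)\right)^{2} = \left(109 + \left(1 + 2 \cdot 16\right)\right)^{2} = \left(109 + \left(1 + 32\right)\right)^{2} = \left(109 + 33\right)^{2} = 142^{2} = 20164$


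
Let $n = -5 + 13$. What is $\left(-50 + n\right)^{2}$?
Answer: $1764$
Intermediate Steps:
$n = 8$
$\left(-50 + n\right)^{2} = \left(-50 + 8\right)^{2} = \left(-42\right)^{2} = 1764$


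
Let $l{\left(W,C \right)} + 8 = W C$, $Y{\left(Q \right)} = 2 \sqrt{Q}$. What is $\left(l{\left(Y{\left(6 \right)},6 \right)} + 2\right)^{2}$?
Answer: $900 - 144 \sqrt{6} \approx 547.27$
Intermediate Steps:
$l{\left(W,C \right)} = -8 + C W$ ($l{\left(W,C \right)} = -8 + W C = -8 + C W$)
$\left(l{\left(Y{\left(6 \right)},6 \right)} + 2\right)^{2} = \left(\left(-8 + 6 \cdot 2 \sqrt{6}\right) + 2\right)^{2} = \left(\left(-8 + 12 \sqrt{6}\right) + 2\right)^{2} = \left(-6 + 12 \sqrt{6}\right)^{2}$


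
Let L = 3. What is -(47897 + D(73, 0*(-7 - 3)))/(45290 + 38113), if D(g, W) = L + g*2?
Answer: -48046/83403 ≈ -0.57607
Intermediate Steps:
D(g, W) = 3 + 2*g (D(g, W) = 3 + g*2 = 3 + 2*g)
-(47897 + D(73, 0*(-7 - 3)))/(45290 + 38113) = -(47897 + (3 + 2*73))/(45290 + 38113) = -(47897 + (3 + 146))/83403 = -(47897 + 149)/83403 = -48046/83403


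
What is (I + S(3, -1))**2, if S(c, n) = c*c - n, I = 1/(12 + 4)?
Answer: 25921/256 ≈ 101.25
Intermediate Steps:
I = 1/16 ≈ 0.062500
S(c, n) = c**2 - n
(I + S(3, -1))**2 = (1/16 + (3**2 - 1*(-1)))**2 = (1/16 + (9 + 1))**2 = (1/16 + 10)**2 = (161/16)**2 = 25921/256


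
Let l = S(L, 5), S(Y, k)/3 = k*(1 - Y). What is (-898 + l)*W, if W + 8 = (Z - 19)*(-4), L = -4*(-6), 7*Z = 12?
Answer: -532004/7 ≈ -76001.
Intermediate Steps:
Z = 12/7 (Z = (⅐)*12 = 12/7 ≈ 1.7143)
L = 24
S(Y, k) = 3*k*(1 - Y) (S(Y, k) = 3*(k*(1 - Y)) = 3*k*(1 - Y))
W = 428/7 (W = -8 + (12/7 - 19)*(-4) = -8 - 121/7*(-4) = -8 + 484/7 = 428/7 ≈ 61.143)
l = -345 (l = 3*5*(1 - 1*24) = 3*5*(1 - 24) = 3*5*(-23) = -345)
(-898 + l)*W = (-898 - 345)*(428/7) = -1243*428/7 = -532004/7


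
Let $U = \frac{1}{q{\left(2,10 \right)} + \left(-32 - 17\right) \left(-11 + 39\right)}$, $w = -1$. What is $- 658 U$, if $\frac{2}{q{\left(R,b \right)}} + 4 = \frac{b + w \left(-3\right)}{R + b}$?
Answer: $\frac{11515}{24022} \approx 0.47935$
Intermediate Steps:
$q{\left(R,b \right)} = \frac{2}{-4 + \frac{3 + b}{R + b}}$ ($q{\left(R,b \right)} = \frac{2}{-4 + \frac{b - -3}{R + b}} = \frac{2}{-4 + \frac{b + 3}{R + b}} = \frac{2}{-4 + \frac{3 + b}{R + b}}$)
$U = - \frac{35}{48044}$ ($U = \frac{1}{\frac{2 \left(\left(-1\right) 2 - 10\right)}{-3 + 3 \cdot 10 + 4 \cdot 2} + \left(-32 - 17\right) \left(-11 + 39\right)} = \frac{1}{\frac{2 \left(-2 - 10\right)}{-3 + 30 + 8} - 1372} = \frac{1}{2 \cdot \frac{1}{35} \left(-12\right) - 1372} = \frac{1}{- \frac{24}{35} - 1372} = \frac{1}{- \frac{48044}{35}} = - \frac{35}{48044} \approx -0.0007285$)
$- 658 U = \left(-658\right) \left(- \frac{35}{48044}\right) = \frac{11515}{24022}$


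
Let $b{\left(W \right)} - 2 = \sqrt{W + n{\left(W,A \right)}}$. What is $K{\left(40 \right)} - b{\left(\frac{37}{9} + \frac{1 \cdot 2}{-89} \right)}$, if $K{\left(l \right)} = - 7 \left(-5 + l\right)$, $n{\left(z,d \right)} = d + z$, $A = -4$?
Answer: $-247 - \frac{\sqrt{297794}}{267} \approx -249.04$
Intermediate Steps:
$b{\left(W \right)} = 2 + \sqrt{-4 + 2 W}$ ($b{\left(W \right)} = 2 + \sqrt{W + \left(-4 + W\right)} = 2 + \sqrt{-4 + 2 W}$)
$K{\left(l \right)} = 35 - 7 l$
$K{\left(40 \right)} - b{\left(\frac{37}{9} + \frac{1 \cdot 2}{-89} \right)} = \left(35 - 280\right) - \left(2 + \sqrt{-4 + 2 \left(\frac{37}{9} + \frac{1 \cdot 2}{-89}\right)}\right) = \left(35 - 280\right) - \left(2 + \sqrt{-4 + 2 \left(37 \cdot \frac{1}{9} + 2 \left(- \frac{1}{89}\right)\right)}\right) = -245 - \left(2 + \sqrt{-4 + 2 \left(\frac{37}{9} - \frac{2}{89}\right)}\right) = -245 - \left(2 + \sqrt{-4 + 2 \cdot \frac{3275}{801}}\right) = -245 - \left(2 + \sqrt{-4 + \frac{6550}{801}}\right) = -245 - \left(2 + \sqrt{\frac{3346}{801}}\right) = -245 - \left(2 + \frac{\sqrt{297794}}{267}\right) = -247 - \frac{\sqrt{297794}}{267}$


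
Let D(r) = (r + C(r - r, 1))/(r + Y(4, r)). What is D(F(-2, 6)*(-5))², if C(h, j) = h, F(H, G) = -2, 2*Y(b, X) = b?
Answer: 25/36 ≈ 0.69444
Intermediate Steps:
Y(b, X) = b/2
D(r) = r/(2 + r) (D(r) = (r + (r - r))/(r + (½)*4) = (r + 0)/(r + 2) = r/(2 + r))
D(F(-2, 6)*(-5))² = ((-2*(-5))/(2 - 2*(-5)))² = (10/(2 + 10))² = (10/12)² = (10*(1/12))² = (⅚)² = 25/36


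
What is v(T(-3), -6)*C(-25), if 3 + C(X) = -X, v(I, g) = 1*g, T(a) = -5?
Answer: -132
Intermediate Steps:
v(I, g) = g
C(X) = -3 - X
v(T(-3), -6)*C(-25) = -6*(-3 - 1*(-25)) = -6*(-3 + 25) = -6*22 = -132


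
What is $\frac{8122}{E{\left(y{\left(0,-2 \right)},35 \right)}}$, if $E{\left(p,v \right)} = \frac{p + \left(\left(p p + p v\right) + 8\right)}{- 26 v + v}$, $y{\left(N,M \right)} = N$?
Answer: $- \frac{3553375}{4} \approx -8.8834 \cdot 10^{5}$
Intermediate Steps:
$E{\left(p,v \right)} = - \frac{8 + p + p^{2} + p v}{25 v}$ ($E{\left(p,v \right)} = \frac{p + \left(\left(p^{2} + p v\right) + 8\right)}{\left(-25\right) v} = \left(p + \left(8 + p^{2} + p v\right)\right) \left(- \frac{1}{25 v}\right) = \left(8 + p + p^{2} + p v\right) \left(- \frac{1}{25 v}\right) = - \frac{8 + p + p^{2} + p v}{25 v}$)
$\frac{8122}{E{\left(y{\left(0,-2 \right)},35 \right)}} = \frac{8122}{\frac{1}{25} \cdot \frac{1}{35} \left(-8 - 0 - 0^{2} - 0 \cdot 35\right)} = \frac{8122}{\frac{1}{25} \cdot \frac{1}{35} \left(-8 + 0 - 0 + 0\right)} = \frac{8122}{\frac{1}{25} \cdot \frac{1}{35} \left(-8 + 0 + 0 + 0\right)} = \frac{8122}{\frac{1}{25} \cdot \frac{1}{35} \left(-8\right)} = \frac{8122}{- \frac{8}{875}} = 8122 \left(- \frac{875}{8}\right) = - \frac{3553375}{4}$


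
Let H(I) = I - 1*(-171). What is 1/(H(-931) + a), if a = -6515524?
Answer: -1/6516284 ≈ -1.5346e-7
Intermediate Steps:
H(I) = 171 + I (H(I) = I + 171 = 171 + I)
1/(H(-931) + a) = 1/((171 - 931) - 6515524) = 1/(-760 - 6515524) = 1/(-6516284) = -1/6516284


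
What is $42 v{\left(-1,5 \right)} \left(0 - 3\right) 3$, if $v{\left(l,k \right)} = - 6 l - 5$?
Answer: $-378$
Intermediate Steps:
$v{\left(l,k \right)} = -5 - 6 l$
$42 v{\left(-1,5 \right)} \left(0 - 3\right) 3 = 42 \left(-5 - -6\right) \left(0 - 3\right) 3 = 42 \left(-5 + 6\right) \left(\left(-3\right) 3\right) = 42 \cdot 1 \left(-9\right) = 42 \left(-9\right) = -378$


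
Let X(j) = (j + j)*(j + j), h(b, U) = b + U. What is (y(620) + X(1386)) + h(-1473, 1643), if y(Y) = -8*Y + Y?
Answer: 7679814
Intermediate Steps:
y(Y) = -7*Y
h(b, U) = U + b
X(j) = 4*j² (X(j) = (2*j)*(2*j) = 4*j²)
(y(620) + X(1386)) + h(-1473, 1643) = (-7*620 + 4*1386²) + (1643 - 1473) = (-4340 + 4*1920996) + 170 = (-4340 + 7683984) + 170 = 7679644 + 170 = 7679814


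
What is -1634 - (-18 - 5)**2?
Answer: -2163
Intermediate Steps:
-1634 - (-18 - 5)**2 = -1634 - 1*(-23)**2 = -1634 - 1*529 = -1634 - 529 = -2163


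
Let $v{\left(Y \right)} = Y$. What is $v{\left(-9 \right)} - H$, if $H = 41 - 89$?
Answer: $39$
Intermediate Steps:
$H = -48$ ($H = 41 - 89 = -48$)
$v{\left(-9 \right)} - H = -9 - -48 = -9 + 48 = 39$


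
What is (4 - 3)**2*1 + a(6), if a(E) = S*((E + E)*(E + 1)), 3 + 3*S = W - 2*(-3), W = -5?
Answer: -55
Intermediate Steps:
S = -2/3 (S = -1 + (-5 - 2*(-3))/3 = -1 + (-5 - 1*(-6))/3 = -1 + (-5 + 6)/3 = -1 + (1/3)*1 = -1 + 1/3 = -2/3 ≈ -0.66667)
a(E) = -4*E*(1 + E)/3 (a(E) = -2*(E + E)*(E + 1)/3 = -2*2*E*(1 + E)/3 = -4*E*(1 + E)/3)
(4 - 3)**2*1 + a(6) = (4 - 3)**2*1 - 4/3*6*(1 + 6) = 1**2*1 - 4/3*6*7 = 1*1 - 56 = 1 - 56 = -55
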